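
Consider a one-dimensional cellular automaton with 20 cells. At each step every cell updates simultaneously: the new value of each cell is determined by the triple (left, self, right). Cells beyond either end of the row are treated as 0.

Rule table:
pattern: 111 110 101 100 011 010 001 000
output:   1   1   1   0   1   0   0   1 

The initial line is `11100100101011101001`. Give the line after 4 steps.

11100000010111110000
11101111001111110111
11111111001111111111
11111111001111111111

11111111001111111111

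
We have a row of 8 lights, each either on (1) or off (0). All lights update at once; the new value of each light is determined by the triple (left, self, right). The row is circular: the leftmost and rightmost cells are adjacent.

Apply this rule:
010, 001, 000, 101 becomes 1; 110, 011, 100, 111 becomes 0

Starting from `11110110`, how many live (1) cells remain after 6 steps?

6

00001001
01111011
10000100
10111101
01000010
11011110
count of 1: 6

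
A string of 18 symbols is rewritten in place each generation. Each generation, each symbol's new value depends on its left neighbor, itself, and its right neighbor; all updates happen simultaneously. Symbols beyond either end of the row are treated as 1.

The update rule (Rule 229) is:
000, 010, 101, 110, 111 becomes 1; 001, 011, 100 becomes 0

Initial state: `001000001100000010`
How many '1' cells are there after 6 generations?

11

001011100101111011
001101100110111101
000110100011011110
010011101001101111
110001111000110111
110100111010011011
count of 1: 11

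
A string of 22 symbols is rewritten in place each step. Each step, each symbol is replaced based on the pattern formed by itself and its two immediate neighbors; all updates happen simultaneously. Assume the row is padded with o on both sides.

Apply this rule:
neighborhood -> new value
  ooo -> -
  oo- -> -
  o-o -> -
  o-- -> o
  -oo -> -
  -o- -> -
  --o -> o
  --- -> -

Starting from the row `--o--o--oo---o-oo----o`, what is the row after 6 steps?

oo-oo-o--o-o--o-------

step 1: oo-oo-oo--o-o----o--o-
step 2: --------oo---o--o-oo--
step 3: o------o--o-o-oo----oo
step 4: -o----o-oo------o--o--
step 5: --o--o----o----o-oo-oo
step 6: oo-oo-o--o-o--o-------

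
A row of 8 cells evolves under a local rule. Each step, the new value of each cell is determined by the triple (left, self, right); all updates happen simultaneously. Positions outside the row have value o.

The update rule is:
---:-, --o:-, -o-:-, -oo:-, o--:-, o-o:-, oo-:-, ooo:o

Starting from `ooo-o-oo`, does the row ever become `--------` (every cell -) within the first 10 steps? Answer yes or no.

yes

oo-----o
o-------
--------
all cells are - at step 3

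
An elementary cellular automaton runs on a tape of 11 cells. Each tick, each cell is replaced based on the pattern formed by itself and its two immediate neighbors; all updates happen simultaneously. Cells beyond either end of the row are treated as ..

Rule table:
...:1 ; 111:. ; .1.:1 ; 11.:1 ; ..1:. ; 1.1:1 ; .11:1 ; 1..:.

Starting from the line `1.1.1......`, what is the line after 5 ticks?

11111.11111
1...111...1
1.1.1.1.1.1
11111111111
1.........1

1.........1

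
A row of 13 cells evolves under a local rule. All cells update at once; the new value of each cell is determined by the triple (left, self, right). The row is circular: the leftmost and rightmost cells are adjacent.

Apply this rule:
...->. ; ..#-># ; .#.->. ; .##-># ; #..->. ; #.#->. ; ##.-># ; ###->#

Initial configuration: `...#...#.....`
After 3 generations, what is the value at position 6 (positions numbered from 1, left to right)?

..#...#......
.#...#.......
#...#........
position 6 holds .

.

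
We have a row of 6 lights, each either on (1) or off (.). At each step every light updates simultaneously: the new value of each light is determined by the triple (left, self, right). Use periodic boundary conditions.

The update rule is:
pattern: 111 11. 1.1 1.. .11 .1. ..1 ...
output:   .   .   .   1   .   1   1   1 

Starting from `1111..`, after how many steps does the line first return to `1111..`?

....11
1111..

2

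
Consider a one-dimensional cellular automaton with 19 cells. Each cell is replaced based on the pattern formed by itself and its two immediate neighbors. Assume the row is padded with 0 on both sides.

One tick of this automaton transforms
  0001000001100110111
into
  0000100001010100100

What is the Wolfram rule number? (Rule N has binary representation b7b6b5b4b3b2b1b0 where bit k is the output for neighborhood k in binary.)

position 17: 111 → 0  (bit 7 = 0)
position 10: 110 → 0  (bit 6 = 0)
position 15: 101 → 0  (bit 5 = 0)
position 4: 100 → 1  (bit 4 = 1)
position 9: 011 → 1  (bit 3 = 1)
position 3: 010 → 0  (bit 2 = 0)
position 2: 001 → 0  (bit 1 = 0)
position 0: 000 → 0  (bit 0 = 0)
bits b7..b0 = 00011000 = 24

24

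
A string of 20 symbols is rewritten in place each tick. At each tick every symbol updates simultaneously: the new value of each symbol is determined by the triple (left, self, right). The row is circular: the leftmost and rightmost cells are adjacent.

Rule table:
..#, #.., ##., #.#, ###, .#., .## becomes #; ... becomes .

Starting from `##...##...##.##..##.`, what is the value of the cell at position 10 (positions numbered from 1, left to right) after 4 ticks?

tick 1: ###.####.###########
tick 2: ####################
tick 3: ####################  (fixed point — unchanged through tick 4)
position 10 holds #

#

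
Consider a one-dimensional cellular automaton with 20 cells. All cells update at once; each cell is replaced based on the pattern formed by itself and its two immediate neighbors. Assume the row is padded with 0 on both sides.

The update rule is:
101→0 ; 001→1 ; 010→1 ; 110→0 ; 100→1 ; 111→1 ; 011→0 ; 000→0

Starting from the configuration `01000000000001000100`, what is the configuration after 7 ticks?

11100000000011101110
01010000000101000101
11011000001101101101
00000100010000000001
00001110111000000011
00010100010100000100
00110110110110001110

00110110110110001110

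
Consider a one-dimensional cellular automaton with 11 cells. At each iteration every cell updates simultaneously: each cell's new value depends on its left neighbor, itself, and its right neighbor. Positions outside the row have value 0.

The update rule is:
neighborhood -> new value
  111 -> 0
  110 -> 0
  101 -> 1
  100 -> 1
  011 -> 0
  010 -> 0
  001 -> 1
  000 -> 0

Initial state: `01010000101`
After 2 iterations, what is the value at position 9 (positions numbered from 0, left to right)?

0

10101001010
01010110101
position 9 holds 0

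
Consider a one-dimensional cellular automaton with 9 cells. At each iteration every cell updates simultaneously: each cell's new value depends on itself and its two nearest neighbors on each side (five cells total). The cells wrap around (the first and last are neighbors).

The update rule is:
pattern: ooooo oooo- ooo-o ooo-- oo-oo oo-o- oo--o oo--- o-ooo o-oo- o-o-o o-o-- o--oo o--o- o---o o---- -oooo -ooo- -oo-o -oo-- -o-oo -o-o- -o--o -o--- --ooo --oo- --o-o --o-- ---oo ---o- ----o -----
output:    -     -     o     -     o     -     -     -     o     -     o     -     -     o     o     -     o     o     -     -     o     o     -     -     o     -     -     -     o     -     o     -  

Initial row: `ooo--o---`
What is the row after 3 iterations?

-o---oo--

iteration 1: oo--o--oo
iteration 2: ---o---oo
iteration 3: -o---oo--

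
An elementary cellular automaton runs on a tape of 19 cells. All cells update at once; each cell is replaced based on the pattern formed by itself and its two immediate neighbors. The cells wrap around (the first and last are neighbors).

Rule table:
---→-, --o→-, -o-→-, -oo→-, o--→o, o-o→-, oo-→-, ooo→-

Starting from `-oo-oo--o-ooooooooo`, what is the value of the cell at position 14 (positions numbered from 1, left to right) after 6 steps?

step 1: ------o------------
step 2: -------o-----------
step 3: --------o----------
step 4: ---------o---------
step 5: ----------o--------
step 6: -----------o-------
position 14 holds -

-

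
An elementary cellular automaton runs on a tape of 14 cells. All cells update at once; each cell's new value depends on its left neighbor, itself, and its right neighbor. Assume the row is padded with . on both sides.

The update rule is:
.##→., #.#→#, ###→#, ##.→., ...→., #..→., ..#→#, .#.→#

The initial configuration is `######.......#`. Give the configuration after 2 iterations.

#.##.......#..

.####.......##
#.##.......#..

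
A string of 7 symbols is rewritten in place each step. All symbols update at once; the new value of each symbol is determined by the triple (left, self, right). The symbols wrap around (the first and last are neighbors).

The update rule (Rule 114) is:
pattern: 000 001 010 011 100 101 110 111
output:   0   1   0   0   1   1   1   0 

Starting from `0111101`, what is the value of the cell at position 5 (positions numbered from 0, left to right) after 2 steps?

step 1: 1000110
step 2: 0101011
position 5 holds 1

1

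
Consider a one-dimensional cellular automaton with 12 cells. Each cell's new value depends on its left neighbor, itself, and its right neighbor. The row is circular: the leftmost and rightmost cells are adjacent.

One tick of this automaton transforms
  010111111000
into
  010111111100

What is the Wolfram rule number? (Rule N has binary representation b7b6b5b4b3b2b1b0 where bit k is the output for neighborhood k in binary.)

220

position 4: 111 → 1  (bit 7 = 1)
position 8: 110 → 1  (bit 6 = 1)
position 2: 101 → 0  (bit 5 = 0)
position 9: 100 → 1  (bit 4 = 1)
position 3: 011 → 1  (bit 3 = 1)
position 1: 010 → 1  (bit 2 = 1)
position 0: 001 → 0  (bit 1 = 0)
position 10: 000 → 0  (bit 0 = 0)
bits b7..b0 = 11011100 = 220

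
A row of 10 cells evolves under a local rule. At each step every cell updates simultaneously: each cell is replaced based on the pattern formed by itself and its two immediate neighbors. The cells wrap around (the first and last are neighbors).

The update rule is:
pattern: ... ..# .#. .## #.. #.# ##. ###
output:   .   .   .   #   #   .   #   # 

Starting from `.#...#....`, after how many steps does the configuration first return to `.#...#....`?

..#...#...
...#...#..
....#...#.
.....#...#
#.....#...
.#.....#..
..#.....#.
...#.....#
#...#.....
.#...#....

10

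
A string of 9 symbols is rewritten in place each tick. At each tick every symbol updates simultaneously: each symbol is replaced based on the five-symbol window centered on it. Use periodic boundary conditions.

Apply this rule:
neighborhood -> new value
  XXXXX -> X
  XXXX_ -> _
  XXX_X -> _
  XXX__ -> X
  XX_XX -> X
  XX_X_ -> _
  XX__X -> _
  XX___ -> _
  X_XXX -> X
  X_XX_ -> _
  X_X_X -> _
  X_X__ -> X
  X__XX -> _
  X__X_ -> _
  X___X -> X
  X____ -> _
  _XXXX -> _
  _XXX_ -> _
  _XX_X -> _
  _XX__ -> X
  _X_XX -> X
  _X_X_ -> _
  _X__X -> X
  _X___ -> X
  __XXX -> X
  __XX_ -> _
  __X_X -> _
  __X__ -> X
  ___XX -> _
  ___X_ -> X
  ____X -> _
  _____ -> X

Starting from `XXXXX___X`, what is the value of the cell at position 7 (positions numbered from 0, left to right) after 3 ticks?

_

_XX_X_X_X
X________
XX_XXXX_X
position 7 holds _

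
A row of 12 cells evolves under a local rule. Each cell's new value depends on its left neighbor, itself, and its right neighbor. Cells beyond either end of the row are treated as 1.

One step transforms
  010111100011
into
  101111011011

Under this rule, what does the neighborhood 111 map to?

At position 4 the neighborhood is 111; the next row has 1 there.

1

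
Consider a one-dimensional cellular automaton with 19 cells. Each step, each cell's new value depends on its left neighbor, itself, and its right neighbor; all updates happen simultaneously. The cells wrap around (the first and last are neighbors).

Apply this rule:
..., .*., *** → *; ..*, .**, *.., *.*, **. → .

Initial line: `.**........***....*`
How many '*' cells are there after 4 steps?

8

....******..*..**.*
.**..****...*.....*
......**..*.*.***.*
.****.....*.*..*..*
count of *: 8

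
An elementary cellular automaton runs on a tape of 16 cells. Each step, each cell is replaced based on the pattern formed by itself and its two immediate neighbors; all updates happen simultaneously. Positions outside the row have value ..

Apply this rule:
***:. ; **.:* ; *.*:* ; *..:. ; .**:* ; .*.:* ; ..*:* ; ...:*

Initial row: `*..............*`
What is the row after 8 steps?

*.*.*****......*

*.**************
***............*
*.*.************
*****..........*
*...*.**********
*.*****........*
***...*.********
*.*.*****......*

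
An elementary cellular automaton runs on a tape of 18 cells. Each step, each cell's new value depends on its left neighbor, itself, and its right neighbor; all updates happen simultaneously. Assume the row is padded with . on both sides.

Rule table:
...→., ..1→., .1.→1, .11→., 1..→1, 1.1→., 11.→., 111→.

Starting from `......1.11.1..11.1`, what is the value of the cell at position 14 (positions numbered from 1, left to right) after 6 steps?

step 1: ......1....11....1
step 2: ......11.....1...1
step 3: ........1....11..1
step 4: ........11.....1.1
step 5: ..........1....1.1
step 6: ..........11...1.1
position 14 holds .

.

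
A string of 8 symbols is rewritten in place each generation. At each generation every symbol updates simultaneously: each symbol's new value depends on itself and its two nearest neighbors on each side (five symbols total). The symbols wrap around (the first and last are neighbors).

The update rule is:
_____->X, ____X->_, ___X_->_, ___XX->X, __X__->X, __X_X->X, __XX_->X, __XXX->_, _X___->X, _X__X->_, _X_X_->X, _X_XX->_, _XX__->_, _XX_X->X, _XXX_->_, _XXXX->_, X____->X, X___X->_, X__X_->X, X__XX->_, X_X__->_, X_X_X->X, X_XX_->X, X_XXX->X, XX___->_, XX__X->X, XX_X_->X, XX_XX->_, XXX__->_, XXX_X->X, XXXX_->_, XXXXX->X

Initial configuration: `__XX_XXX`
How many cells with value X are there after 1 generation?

4

X_XX_X__
count of X: 4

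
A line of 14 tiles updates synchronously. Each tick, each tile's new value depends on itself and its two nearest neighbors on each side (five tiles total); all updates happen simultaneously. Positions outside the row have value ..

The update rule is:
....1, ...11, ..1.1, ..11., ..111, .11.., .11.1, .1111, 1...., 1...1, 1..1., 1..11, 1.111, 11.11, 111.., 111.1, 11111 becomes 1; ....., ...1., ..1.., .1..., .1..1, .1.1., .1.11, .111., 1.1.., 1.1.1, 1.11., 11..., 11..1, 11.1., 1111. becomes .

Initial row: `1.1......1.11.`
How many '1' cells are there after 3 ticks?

tick 1: 1...1..1.1..1.
tick 2: ..1...11...1..
tick 3: 1...1111.1...1
count of 1: 7

7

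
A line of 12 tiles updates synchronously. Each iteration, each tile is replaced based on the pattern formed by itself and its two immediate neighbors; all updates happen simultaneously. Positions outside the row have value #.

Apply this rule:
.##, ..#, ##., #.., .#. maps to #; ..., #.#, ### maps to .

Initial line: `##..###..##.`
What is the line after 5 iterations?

iteration 1: .####.#####.
iteration 2: .#..#.#...#.
iteration 3: .####.##.##.
iteration 4: .#..#.##.##.
iteration 5: .####.##.##.

.####.##.##.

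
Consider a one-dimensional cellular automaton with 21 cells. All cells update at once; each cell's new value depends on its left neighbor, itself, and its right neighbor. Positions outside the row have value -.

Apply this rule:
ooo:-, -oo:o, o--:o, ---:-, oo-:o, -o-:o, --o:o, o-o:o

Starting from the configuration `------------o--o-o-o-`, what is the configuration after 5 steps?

step 1: -----------oooooooooo
step 2: ----------oo--------o
step 3: ---------oooo------oo
step 4: --------oo--oo----ooo
step 5: -------oooooooo--oo-o

-------oooooooo--oo-o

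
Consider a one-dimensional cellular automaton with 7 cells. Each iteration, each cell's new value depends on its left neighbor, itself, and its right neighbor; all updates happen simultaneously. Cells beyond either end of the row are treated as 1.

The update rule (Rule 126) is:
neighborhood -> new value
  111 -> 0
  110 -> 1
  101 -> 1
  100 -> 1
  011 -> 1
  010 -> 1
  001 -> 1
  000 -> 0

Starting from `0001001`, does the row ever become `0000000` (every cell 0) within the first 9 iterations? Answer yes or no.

1011111
1110000
0011001
1111111
0000000
all cells are 0 at iteration 5

yes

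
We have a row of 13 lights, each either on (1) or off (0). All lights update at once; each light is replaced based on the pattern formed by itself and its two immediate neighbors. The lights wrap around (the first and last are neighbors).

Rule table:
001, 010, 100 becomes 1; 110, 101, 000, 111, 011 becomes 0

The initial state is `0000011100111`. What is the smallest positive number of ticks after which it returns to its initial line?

5

1000100011000
1101110100101
0000000111100
0000001000010
0000011100111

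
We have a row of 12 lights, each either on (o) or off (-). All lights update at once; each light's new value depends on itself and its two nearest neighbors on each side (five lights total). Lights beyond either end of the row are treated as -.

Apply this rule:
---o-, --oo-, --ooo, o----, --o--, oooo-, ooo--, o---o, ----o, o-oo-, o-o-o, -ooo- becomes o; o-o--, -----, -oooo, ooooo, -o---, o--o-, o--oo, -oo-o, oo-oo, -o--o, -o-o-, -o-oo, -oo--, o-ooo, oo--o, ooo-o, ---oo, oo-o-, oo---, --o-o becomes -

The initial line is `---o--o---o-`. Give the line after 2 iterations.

-ooo-----oo-

-ooo--o-ooo-
-ooo-----oo-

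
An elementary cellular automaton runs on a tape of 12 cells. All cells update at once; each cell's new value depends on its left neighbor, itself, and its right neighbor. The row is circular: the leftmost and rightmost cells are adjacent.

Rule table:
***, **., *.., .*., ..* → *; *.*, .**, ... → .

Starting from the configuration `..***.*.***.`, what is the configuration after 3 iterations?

iteration 1: .*.**.*..***
iteration 2: .*..*.***.**
iteration 3: .****..**..*

.****..**..*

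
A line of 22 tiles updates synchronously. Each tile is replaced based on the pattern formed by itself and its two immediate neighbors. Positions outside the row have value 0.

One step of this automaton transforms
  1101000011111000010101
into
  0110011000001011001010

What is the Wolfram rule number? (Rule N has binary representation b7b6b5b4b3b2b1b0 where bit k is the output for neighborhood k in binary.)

position 9: 111 → 0  (bit 7 = 0)
position 1: 110 → 1  (bit 6 = 1)
position 2: 101 → 1  (bit 5 = 1)
position 4: 100 → 0  (bit 4 = 0)
position 0: 011 → 0  (bit 3 = 0)
position 3: 010 → 0  (bit 2 = 0)
position 7: 001 → 0  (bit 1 = 0)
position 5: 000 → 1  (bit 0 = 1)
bits b7..b0 = 01100001 = 97

97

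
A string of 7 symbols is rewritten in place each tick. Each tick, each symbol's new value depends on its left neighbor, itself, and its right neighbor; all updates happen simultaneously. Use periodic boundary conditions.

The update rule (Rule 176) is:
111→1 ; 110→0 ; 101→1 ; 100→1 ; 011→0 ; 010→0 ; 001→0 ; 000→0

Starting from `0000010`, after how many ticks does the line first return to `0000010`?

0000001
1000000
0100000
0010000
0001000
0000100
0000010

7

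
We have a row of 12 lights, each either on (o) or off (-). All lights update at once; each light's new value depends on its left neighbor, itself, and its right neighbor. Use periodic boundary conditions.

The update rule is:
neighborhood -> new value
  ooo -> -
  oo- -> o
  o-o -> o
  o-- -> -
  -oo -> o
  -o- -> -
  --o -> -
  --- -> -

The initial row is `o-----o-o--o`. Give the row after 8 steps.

o----------o

step 1: o------o---o
step 2: o----------o
step 3: o----------o  (fixed point — unchanged through step 8)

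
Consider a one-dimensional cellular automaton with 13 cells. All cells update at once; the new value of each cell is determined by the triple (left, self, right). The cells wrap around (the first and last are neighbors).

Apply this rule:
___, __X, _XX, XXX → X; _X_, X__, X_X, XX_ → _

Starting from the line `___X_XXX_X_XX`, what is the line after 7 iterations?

X__XXX__XX__X

_XX__XX____X_
XX__XX__XXX__
X__XX__XXX__X
__XX__XXX__XX
_XX__XXX__XX_
XX__XXX__XX__
X__XXX__XX__X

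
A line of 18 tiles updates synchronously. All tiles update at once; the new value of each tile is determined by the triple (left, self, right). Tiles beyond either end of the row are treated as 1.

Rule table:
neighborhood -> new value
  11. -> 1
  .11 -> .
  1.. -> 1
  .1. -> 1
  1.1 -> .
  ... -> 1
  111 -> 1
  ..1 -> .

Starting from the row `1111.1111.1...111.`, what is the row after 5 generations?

11111111..11..1.1.

1111..111.111..11.
11111..11..111..1.
111111..11..111.1.
1111111..11..11.1.
11111111..11..1.1.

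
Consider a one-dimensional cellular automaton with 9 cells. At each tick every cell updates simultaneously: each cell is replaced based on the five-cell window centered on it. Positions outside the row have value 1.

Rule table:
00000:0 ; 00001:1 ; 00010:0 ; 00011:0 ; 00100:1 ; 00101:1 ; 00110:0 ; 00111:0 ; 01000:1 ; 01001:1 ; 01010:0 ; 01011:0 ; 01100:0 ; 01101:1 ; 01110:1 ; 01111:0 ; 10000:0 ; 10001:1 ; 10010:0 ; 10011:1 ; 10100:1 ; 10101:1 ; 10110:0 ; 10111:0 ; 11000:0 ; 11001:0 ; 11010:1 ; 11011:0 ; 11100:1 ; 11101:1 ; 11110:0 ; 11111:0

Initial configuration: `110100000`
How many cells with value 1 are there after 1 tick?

011110010
count of 1: 5

5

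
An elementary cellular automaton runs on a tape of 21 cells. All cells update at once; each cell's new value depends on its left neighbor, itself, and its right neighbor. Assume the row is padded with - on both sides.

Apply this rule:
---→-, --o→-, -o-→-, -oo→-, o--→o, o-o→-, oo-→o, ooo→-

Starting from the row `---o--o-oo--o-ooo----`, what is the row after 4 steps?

-------o----oo-----oo

step 1: ----o----oo-----oo---
step 2: -----o----oo-----oo--
step 3: ------o----oo-----oo-
step 4: -------o----oo-----oo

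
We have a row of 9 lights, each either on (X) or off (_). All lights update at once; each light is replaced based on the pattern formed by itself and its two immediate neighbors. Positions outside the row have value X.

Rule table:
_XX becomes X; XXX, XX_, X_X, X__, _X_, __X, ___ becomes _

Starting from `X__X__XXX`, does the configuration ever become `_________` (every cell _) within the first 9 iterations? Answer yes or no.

yes

______X__
_________
all cells are _ at iteration 2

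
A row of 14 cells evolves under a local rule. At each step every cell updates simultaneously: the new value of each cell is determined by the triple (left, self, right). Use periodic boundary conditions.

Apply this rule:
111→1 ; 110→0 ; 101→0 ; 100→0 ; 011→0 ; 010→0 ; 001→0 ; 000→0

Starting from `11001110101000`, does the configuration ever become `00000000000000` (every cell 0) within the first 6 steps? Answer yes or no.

yes

step 1: 00000100000000
step 2: 00000000000000
all cells are 0 at step 2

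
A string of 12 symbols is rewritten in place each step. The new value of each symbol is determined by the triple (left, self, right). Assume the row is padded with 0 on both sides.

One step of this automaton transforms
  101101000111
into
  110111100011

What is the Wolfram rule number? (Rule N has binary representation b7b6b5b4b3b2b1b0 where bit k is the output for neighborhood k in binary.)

position 10: 111 → 1  (bit 7 = 1)
position 3: 110 → 1  (bit 6 = 1)
position 1: 101 → 1  (bit 5 = 1)
position 6: 100 → 1  (bit 4 = 1)
position 2: 011 → 0  (bit 3 = 0)
position 0: 010 → 1  (bit 2 = 1)
position 8: 001 → 0  (bit 1 = 0)
position 7: 000 → 0  (bit 0 = 0)
bits b7..b0 = 11110100 = 244

244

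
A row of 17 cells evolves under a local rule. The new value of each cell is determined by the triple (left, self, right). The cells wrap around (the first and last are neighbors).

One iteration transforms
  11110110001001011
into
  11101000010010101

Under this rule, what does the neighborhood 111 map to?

1

At position 0 the neighborhood is 111; the next row has 1 there.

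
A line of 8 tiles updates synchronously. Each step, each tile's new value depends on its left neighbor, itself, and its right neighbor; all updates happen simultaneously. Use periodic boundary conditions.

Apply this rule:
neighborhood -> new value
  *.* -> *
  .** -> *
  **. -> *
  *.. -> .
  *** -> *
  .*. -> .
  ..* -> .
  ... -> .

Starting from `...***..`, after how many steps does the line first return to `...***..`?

...***..

1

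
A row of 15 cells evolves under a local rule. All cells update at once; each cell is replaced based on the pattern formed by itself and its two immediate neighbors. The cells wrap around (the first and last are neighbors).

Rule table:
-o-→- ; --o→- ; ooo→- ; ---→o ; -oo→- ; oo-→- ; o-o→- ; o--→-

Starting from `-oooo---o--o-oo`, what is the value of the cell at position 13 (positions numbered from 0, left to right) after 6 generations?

------o--------
ooooo---ooooooo
------o--------  (repeats generation 1; period 2)
generation 6: ooooo---ooooooo
position 13 holds o

o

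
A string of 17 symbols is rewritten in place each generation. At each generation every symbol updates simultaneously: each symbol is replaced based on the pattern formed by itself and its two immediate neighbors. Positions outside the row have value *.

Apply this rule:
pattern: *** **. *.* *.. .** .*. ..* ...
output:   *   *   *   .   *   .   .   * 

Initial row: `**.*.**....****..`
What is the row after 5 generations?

generation 1: ***.***.**.****..
generation 2: ***************..
generation 3: ***************..  (fixed point — unchanged through generation 5)

***************..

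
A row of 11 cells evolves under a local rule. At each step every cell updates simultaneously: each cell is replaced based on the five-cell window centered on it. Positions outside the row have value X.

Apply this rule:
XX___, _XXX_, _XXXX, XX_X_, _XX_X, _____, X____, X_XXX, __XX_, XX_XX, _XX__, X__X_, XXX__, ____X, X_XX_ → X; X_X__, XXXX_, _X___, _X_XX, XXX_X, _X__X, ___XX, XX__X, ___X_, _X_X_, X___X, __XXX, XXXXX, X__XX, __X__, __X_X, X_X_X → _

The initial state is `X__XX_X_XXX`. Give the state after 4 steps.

X__XXX__XX_
X___XX__XXX
XX__XX___X_
_X__XXX____

_X__XXX____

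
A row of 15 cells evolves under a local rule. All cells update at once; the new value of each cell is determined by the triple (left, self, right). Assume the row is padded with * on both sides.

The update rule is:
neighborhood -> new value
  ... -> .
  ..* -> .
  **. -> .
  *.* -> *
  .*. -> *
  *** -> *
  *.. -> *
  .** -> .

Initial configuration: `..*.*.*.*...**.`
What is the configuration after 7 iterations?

*.********....*
.*.******.*....
***.****.***...
**.*.**.*.*.*..
*.***..*******.
.*.*.*..*****.*
*******..***.*.

*******..***.*.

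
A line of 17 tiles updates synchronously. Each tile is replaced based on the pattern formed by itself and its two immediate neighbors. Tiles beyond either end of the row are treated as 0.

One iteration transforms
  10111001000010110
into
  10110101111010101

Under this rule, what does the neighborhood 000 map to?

At position 9 the neighborhood is 000; the next row has 1 there.

1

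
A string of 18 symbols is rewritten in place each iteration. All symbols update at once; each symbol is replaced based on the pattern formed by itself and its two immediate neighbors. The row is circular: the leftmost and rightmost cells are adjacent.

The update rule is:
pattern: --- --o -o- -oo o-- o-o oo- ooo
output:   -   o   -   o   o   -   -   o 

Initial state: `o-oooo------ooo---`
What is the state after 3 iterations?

--ooo-o----ooo-o-o
oooo---o--ooo-----
ooo-o-o-oooo-o---o

ooo-o-o-oooo-o---o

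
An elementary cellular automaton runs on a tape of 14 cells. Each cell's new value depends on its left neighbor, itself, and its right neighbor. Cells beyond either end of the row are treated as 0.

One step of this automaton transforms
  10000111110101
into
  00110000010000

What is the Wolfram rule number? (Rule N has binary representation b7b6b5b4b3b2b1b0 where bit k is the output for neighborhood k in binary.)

65

position 6: 111 → 0  (bit 7 = 0)
position 9: 110 → 1  (bit 6 = 1)
position 10: 101 → 0  (bit 5 = 0)
position 1: 100 → 0  (bit 4 = 0)
position 5: 011 → 0  (bit 3 = 0)
position 0: 010 → 0  (bit 2 = 0)
position 4: 001 → 0  (bit 1 = 0)
position 2: 000 → 1  (bit 0 = 1)
bits b7..b0 = 01000001 = 65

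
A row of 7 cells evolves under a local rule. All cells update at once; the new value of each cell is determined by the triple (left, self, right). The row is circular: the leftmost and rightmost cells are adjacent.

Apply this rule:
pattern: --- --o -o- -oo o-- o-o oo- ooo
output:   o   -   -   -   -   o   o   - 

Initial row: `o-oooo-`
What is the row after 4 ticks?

--oooo-

-o---oo
o--o--o
o------
--oooo-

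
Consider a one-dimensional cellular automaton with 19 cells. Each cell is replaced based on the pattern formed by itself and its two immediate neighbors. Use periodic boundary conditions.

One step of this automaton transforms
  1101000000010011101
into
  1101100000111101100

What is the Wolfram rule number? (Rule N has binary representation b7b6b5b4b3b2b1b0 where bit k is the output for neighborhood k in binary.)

214

position 0: 111 → 1  (bit 7 = 1)
position 1: 110 → 1  (bit 6 = 1)
position 2: 101 → 0  (bit 5 = 0)
position 4: 100 → 1  (bit 4 = 1)
position 14: 011 → 0  (bit 3 = 0)
position 3: 010 → 1  (bit 2 = 1)
position 10: 001 → 1  (bit 1 = 1)
position 5: 000 → 0  (bit 0 = 0)
bits b7..b0 = 11010110 = 214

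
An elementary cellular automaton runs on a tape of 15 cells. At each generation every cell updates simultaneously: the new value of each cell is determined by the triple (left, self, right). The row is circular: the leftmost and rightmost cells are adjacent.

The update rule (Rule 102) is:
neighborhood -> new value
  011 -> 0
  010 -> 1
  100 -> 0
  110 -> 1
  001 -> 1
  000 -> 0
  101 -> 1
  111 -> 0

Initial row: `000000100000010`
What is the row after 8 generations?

generation 1: 000001100000110
generation 2: 000010100001010
generation 3: 000111100011110
generation 4: 001000100100010
generation 5: 011001101100110
generation 6: 101010110101010
generation 7: 111111011111111
generation 8: 000001100000000

000001100000000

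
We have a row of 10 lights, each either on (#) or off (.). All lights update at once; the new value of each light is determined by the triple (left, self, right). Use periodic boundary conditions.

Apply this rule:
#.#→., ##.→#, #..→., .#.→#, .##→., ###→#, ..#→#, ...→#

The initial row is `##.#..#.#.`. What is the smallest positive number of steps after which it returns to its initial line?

2

.#.#.##.#.
##.#..#.#.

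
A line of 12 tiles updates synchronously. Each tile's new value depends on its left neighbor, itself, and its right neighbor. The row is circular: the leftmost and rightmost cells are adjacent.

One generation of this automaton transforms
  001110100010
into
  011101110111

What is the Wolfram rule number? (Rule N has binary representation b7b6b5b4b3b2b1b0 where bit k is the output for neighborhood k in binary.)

190

position 3: 111 → 1  (bit 7 = 1)
position 4: 110 → 0  (bit 6 = 0)
position 5: 101 → 1  (bit 5 = 1)
position 7: 100 → 1  (bit 4 = 1)
position 2: 011 → 1  (bit 3 = 1)
position 6: 010 → 1  (bit 2 = 1)
position 1: 001 → 1  (bit 1 = 1)
position 0: 000 → 0  (bit 0 = 0)
bits b7..b0 = 10111110 = 190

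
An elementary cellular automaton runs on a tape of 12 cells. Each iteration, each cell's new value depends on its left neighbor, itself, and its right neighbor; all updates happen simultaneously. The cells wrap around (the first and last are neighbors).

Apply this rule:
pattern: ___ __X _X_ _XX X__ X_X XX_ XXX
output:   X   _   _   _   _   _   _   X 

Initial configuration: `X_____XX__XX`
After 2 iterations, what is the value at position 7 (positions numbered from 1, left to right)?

X

__XXX______X
___X__XXXX__
position 7 holds X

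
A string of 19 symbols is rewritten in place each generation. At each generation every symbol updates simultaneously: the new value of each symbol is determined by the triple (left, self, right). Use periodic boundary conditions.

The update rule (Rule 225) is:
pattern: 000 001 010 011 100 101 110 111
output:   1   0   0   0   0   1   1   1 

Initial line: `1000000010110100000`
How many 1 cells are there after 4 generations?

6

0011111001011001110
1001111000101000110
0000111010010010011
0110011100000000001
count of 1: 6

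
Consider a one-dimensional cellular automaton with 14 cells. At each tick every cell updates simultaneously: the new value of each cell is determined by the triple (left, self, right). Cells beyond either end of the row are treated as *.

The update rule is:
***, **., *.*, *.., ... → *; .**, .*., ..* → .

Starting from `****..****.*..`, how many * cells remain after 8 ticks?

12

*****..****.*.
******..****.*
*******..****.
********..****
*********..***
**********..**
***********..*
************..
count of *: 12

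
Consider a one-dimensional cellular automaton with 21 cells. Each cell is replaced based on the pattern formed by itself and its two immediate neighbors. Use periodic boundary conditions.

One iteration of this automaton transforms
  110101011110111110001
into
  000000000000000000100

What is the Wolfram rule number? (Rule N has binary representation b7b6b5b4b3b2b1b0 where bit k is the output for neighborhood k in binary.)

1

position 0: 111 → 0  (bit 7 = 0)
position 1: 110 → 0  (bit 6 = 0)
position 2: 101 → 0  (bit 5 = 0)
position 17: 100 → 0  (bit 4 = 0)
position 7: 011 → 0  (bit 3 = 0)
position 3: 010 → 0  (bit 2 = 0)
position 19: 001 → 0  (bit 1 = 0)
position 18: 000 → 1  (bit 0 = 1)
bits b7..b0 = 00000001 = 1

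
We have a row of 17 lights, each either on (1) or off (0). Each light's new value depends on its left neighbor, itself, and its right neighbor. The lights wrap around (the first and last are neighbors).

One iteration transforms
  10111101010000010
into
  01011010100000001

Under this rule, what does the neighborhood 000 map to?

At position 11 the neighborhood is 000; the next row has 0 there.

0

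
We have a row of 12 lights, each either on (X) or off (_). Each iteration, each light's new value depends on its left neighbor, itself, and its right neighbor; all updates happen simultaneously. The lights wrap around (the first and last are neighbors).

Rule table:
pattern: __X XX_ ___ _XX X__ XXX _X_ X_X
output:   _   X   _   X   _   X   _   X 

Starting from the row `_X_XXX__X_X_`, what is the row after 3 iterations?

__XXXX______

iteration 1: __XXXX___X__
iteration 2: __XXXX______
iteration 3: __XXXX______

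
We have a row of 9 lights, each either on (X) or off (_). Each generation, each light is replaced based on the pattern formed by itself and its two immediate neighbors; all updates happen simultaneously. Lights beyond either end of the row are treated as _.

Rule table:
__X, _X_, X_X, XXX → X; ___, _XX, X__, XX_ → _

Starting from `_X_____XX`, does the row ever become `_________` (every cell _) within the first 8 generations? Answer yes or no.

generation 1: XX____X__
generation 2: _____XX__
generation 3: ____X____
generation 4: ___XX____
generation 5: __X______
generation 6: _XX______
generation 7: X________
generation 8: X________
generation 8 is X________, still not uniform _

no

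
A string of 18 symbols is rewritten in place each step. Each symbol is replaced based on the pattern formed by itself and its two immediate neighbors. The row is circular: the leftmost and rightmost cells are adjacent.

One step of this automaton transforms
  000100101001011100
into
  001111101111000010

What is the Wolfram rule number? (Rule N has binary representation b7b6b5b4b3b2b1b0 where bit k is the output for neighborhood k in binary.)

22

position 14: 111 → 0  (bit 7 = 0)
position 15: 110 → 0  (bit 6 = 0)
position 7: 101 → 0  (bit 5 = 0)
position 4: 100 → 1  (bit 4 = 1)
position 13: 011 → 0  (bit 3 = 0)
position 3: 010 → 1  (bit 2 = 1)
position 2: 001 → 1  (bit 1 = 1)
position 0: 000 → 0  (bit 0 = 0)
bits b7..b0 = 00010110 = 22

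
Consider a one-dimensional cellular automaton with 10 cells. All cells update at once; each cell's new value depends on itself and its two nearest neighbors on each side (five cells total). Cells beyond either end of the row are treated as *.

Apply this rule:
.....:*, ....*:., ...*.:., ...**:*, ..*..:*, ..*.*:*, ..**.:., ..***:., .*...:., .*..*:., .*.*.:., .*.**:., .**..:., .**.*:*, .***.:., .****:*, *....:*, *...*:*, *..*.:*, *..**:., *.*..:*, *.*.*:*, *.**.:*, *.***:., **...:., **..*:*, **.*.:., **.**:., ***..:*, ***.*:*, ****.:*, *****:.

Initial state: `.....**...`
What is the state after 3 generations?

generation 1: .**.*...**
generation 2: .**.*.**.*
generation 3: .**.*.**..

.**.*.**..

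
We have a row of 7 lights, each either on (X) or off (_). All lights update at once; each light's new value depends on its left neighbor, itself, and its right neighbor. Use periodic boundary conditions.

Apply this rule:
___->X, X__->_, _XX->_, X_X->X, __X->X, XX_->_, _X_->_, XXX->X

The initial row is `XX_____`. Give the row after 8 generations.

XX__X__

___XXXX
_XX_XX_
X__X___
__X__XX
_X__X__
X__X__X
__X__X_
XX__X__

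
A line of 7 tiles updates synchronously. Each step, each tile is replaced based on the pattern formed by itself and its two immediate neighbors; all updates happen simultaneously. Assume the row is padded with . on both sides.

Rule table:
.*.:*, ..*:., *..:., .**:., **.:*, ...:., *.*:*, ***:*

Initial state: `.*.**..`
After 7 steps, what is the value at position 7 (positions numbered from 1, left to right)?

.

.**.*..
..***..
...**..
....*..
....*..  (fixed point — unchanged through step 7)
position 7 holds .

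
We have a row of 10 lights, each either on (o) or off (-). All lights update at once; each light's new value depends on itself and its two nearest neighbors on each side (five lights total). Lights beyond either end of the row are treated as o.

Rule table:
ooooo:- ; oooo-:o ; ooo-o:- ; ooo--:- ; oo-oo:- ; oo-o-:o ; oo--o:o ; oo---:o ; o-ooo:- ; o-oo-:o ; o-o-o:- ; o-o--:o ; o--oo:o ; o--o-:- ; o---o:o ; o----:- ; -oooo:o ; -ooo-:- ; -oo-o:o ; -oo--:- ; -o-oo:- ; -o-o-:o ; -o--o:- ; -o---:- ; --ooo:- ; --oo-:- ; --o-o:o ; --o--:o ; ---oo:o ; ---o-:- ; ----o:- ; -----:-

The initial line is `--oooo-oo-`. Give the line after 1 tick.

oo-oo--oo-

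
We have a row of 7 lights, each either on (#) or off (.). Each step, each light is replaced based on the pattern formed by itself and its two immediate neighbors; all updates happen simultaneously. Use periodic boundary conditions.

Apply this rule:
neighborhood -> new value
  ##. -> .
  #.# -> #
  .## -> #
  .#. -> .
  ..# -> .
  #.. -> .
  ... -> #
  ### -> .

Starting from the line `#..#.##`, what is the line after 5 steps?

####...

....##.
###.#..
#..#...
.....#.
####...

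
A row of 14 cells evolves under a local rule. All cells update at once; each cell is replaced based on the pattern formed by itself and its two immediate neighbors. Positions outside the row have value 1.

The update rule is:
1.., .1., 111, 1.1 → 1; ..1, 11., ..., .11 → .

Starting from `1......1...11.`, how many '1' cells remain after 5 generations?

5

generation 1: .1.....11....1
generation 2: 111......1....
generation 3: 11.1.....11...
generation 4: 1.111......1..
generation 5: .1.1.1.....11.
count of 1: 5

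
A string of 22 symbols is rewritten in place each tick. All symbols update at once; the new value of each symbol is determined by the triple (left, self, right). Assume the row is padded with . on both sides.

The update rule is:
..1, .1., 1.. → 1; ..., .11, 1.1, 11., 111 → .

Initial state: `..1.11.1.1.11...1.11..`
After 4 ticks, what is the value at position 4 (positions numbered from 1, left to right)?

tick 1: .11....1.1...1.11...1.
tick 2: 1..1..11.11.11...1.111
tick 3: 111111........1.11....
tick 4: ......1......11...1...
position 4 holds .

.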